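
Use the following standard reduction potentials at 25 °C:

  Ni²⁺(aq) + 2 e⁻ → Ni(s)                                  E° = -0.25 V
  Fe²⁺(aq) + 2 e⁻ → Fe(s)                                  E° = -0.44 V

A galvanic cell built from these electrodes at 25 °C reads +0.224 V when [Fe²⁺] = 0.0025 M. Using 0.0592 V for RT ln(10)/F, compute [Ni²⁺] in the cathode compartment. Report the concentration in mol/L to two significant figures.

0.035 M

Ni²⁺/Ni is the cathode, Fe²⁺/Fe the anode: E°cell = +0.19 V, n = 2.
Overall reaction: Ni²⁺(aq) + Fe(s) → Ni(s) + Fe²⁺(aq); Q = [Fe²⁺]^1/[Ni²⁺]^1.
From E = E° − (0.0592/n) log Q: log Q = (E° − E)·n/0.0592 = (+0.19 − (+0.224))·2/0.0592 = -1.1486.
So 1·log[Ni²⁺] = 1·log(0.0025) − log Q = -2.6021 − (-1.1486) = -1.4535; [Ni²⁺] = 10^(-1.4535) ≈ 0.035 M.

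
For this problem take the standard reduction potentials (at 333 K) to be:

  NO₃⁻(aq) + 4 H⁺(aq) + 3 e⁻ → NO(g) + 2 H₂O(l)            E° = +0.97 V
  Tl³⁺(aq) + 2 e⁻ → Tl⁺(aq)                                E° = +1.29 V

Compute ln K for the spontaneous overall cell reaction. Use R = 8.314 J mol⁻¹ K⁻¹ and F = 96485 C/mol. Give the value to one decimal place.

Cathode: Tl³⁺/Tl⁺; anode: NO₃⁻/NO. E°cell = (+1.29) − (+0.97) = +0.32 V, with n = 6.
ΔG° = −nFE° = −RT ln K, so ln K = nFE°/(RT) = (6)(96485)(+0.32) / ((8.314)(333)) = 66.912.

66.9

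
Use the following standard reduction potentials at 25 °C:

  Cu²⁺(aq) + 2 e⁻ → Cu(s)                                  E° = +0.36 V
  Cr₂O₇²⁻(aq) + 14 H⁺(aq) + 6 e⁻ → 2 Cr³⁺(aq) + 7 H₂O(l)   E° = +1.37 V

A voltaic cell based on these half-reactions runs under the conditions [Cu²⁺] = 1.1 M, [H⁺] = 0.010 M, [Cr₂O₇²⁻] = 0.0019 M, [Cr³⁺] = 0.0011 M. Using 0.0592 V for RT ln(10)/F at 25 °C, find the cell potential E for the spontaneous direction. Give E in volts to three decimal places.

+0.764 V

Cr₂O₇²⁻/Cr³⁺ is the cathode (higher E°), Cu²⁺/Cu the anode: E°cell = +1.37 − (+0.36) = +1.01 V, n = 6.
Overall: Cr₂O₇²⁻(aq) + 14 H⁺(aq) + 3 Cu(s) → 2 Cr³⁺(aq) + 7 H₂O(l) + 3 Cu²⁺(aq)
Q = [Cr³⁺]^2·[Cu²⁺]^3 / ([Cr₂O₇²⁻]·[H⁺]^14); log Q = 24.928.
E = E° − (0.0592/n) log Q = +1.01 − (0.0592/6)(24.928) = +0.764 V.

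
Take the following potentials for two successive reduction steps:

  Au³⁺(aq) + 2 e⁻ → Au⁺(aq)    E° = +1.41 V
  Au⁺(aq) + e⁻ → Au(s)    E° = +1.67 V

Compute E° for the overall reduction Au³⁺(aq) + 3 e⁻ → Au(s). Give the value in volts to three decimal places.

Since ΔG° = −nFE° is additive over sequential reductions, n₃E°₃ = n₁E°₁ + n₂E°₂.
E°₃ = (2×+1.41 + 1×+1.67) / 3 = (+4.490) / 3 = +1.497 V.

+1.497 V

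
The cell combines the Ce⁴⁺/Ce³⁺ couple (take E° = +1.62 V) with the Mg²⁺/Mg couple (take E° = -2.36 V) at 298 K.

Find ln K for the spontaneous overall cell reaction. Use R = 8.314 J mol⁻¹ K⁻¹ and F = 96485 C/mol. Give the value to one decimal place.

Cathode: Ce⁴⁺/Ce³⁺; anode: Mg²⁺/Mg. E°cell = (+1.62) − (-2.36) = +3.98 V, with n = 2.
ΔG° = −nFE° = −RT ln K, so ln K = nFE°/(RT) = (2)(96485)(+3.98) / ((8.314)(298)) = 309.989.

310.0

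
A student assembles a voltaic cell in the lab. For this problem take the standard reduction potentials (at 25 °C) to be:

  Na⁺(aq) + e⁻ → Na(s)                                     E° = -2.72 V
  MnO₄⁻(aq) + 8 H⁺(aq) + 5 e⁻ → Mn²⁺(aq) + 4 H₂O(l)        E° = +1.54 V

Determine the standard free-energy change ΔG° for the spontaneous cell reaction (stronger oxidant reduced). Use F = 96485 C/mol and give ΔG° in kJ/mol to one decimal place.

MnO₄⁻/Mn²⁺ (E° = +1.54 V) is the cathode; Na⁺/Na (E° = -2.72 V) is the anode, so E°cell = +4.26 V.
Balancing electrons gives n = 5 (lcm of 5 and 1).
ΔG° = −nFE° = −(5)(96485)(+4.26) = -2,055,130 J = -2055.1 kJ/mol.

-2055.1 kJ/mol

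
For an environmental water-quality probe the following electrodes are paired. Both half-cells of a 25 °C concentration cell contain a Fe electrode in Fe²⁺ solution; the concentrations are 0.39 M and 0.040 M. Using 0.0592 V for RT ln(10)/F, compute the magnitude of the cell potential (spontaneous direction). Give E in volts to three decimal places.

+0.029 V

For a concentration cell E°cell = 0. The 0.39 M side is the cathode (reduction is favoured where [Fe²⁺] is higher).
With n = 2, E = −(0.0592/2) log([Fe²⁺]ₐₙ/[Fe²⁺]꜀ₐₜ) = −(0.0592/2) log(0.04/0.39) = −(0.0592/2)(-0.989) = +0.029 V.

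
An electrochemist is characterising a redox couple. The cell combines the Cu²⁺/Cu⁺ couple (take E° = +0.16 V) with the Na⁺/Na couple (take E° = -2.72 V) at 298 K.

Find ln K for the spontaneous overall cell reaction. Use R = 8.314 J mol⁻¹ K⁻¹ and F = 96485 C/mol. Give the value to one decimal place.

Cathode: Cu²⁺/Cu⁺; anode: Na⁺/Na. E°cell = (+0.16) − (-2.72) = +2.88 V, with n = 1.
ΔG° = −nFE° = −RT ln K, so ln K = nFE°/(RT) = (1)(96485)(+2.88) / ((8.314)(298)) = 112.157.

112.2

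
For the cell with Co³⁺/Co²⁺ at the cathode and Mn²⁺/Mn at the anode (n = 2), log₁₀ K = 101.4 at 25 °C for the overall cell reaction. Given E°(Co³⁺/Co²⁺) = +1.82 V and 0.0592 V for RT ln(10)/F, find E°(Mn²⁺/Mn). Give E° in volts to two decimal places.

E°cell = (0.0592/n)·log K = (0.0592/2)(101.4) = +3.001 V.
Since Co³⁺/Co²⁺ is the cathode and Mn²⁺/Mn the anode, E°cell = E°(Co³⁺/Co²⁺) − E°(Mn²⁺/Mn).
So E°(Mn²⁺/Mn) = E°(Co³⁺/Co²⁺) − E°cell = (+1.82) − (+3.001) = -1.18 V.

-1.18 V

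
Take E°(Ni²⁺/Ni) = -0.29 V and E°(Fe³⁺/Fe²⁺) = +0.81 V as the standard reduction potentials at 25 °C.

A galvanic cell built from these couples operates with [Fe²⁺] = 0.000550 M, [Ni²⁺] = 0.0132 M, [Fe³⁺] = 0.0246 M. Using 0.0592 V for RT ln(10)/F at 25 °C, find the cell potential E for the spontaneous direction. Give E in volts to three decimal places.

+1.253 V

Fe³⁺/Fe²⁺ is the cathode (higher E°), Ni²⁺/Ni the anode: E°cell = +0.81 − (-0.29) = +1.10 V, n = 2.
Overall: 2 Fe³⁺(aq) + Ni(s) → 2 Fe²⁺(aq) + Ni²⁺(aq)
Q = [Fe²⁺]^2·[Ni²⁺] / ([Fe³⁺]^2); log Q = -5.181.
E = E° − (0.0592/n) log Q = +1.10 − (0.0592/2)(-5.181) = +1.253 V.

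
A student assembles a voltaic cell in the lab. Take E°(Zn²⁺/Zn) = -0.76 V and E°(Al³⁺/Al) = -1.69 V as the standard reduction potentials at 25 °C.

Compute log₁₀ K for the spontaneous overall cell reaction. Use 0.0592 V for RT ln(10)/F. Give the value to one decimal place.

Cathode: Zn²⁺/Zn; anode: Al³⁺/Al. E°cell = +0.93 V, n = 6.
log K = nE°cell / 0.0592 = (6)(+0.93) / 0.0592 = 94.3.

94.3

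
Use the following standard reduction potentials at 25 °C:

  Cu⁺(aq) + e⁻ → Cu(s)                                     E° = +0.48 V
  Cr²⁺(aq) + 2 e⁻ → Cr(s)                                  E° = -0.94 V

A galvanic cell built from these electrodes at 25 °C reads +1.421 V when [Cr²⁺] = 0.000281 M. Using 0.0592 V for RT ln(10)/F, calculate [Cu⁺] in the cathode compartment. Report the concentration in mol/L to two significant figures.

Cu⁺/Cu is the cathode, Cr²⁺/Cr the anode: E°cell = +1.42 V, n = 2.
Overall reaction: 2 Cu⁺(aq) + Cr(s) → 2 Cu(s) + Cr²⁺(aq); Q = [Cr²⁺]^1/[Cu⁺]^2.
From E = E° − (0.0592/n) log Q: log Q = (E° − E)·n/0.0592 = (+1.42 − (+1.421))·2/0.0592 = -0.0338.
So 2·log[Cu⁺] = 1·log(0.000281) − log Q = -3.5513 − (-0.0338) = -3.5175; log[Cu⁺] = -3.5175 / 2 = -1.7588; [Cu⁺] = 10^(-1.7588) ≈ 0.017 M.

0.017 M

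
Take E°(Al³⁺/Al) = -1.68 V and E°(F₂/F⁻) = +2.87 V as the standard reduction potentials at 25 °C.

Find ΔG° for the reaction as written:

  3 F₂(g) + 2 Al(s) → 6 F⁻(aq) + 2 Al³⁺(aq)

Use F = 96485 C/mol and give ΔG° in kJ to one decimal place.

As written, F₂/F⁻ is reduced (cathode) and Al³⁺/Al is oxidised (anode), so E°cell = (+2.87) − (-1.68) = +4.55 V.
Balancing electrons gives n = 6.
ΔG° = −nFE° = −(6)(96485)(+4.55) = -2,634,040 J = -2634.0 kJ.

-2634.0 kJ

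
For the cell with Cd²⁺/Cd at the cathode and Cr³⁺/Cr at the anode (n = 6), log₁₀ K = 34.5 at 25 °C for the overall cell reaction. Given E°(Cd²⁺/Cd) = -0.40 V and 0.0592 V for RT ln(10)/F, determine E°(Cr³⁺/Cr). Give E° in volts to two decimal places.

-0.74 V

E°cell = (0.0592/n)·log K = (0.0592/6)(34.5) = +0.340 V.
Since Cd²⁺/Cd is the cathode and Cr³⁺/Cr the anode, E°cell = E°(Cd²⁺/Cd) − E°(Cr³⁺/Cr).
So E°(Cr³⁺/Cr) = E°(Cd²⁺/Cd) − E°cell = (-0.40) − (+0.340) = -0.74 V.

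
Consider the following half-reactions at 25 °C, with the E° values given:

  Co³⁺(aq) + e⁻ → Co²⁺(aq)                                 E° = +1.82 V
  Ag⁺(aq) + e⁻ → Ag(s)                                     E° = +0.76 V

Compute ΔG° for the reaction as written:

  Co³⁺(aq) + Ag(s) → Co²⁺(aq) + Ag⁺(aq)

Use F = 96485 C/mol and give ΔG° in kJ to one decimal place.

-102.3 kJ

As written, Co³⁺/Co²⁺ is reduced (cathode) and Ag⁺/Ag is oxidised (anode), so E°cell = (+1.82) − (+0.76) = +1.06 V.
Balancing electrons gives n = 1.
ΔG° = −nFE° = −(1)(96485)(+1.06) = -102,274 J = -102.3 kJ.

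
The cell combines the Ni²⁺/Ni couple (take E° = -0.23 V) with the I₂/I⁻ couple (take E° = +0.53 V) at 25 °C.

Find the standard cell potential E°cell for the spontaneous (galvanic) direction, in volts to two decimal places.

+0.76 V

The I₂/I⁻ couple has the higher reduction potential, so it is the cathode; Ni²⁺/Ni is oxidised at the anode.
E°cell = E°(cathode) − E°(anode) = (+0.53) − (-0.23) = +0.76 V.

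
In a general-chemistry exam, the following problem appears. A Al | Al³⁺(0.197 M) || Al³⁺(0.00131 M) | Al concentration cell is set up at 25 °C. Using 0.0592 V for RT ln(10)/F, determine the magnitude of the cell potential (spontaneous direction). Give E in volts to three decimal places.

For a concentration cell E°cell = 0. The 0.197 M side is the cathode (reduction is favoured where [Al³⁺] is higher).
With n = 3, E = −(0.0592/3) log([Al³⁺]ₐₙ/[Al³⁺]꜀ₐₜ) = −(0.0592/3) log(0.00131/0.197) = −(0.0592/3)(-2.177) = +0.043 V.

+0.043 V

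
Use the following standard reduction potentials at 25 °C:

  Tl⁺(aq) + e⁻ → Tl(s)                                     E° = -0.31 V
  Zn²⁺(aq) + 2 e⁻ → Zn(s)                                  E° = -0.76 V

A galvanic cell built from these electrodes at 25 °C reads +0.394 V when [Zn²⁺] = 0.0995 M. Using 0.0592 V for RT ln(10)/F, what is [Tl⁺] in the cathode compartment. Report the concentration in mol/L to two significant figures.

0.036 M

Tl⁺/Tl is the cathode, Zn²⁺/Zn the anode: E°cell = +0.45 V, n = 2.
Overall reaction: 2 Tl⁺(aq) + Zn(s) → 2 Tl(s) + Zn²⁺(aq); Q = [Zn²⁺]^1/[Tl⁺]^2.
From E = E° − (0.0592/n) log Q: log Q = (E° − E)·n/0.0592 = (+0.45 − (+0.394))·2/0.0592 = 1.8919.
So 2·log[Tl⁺] = 1·log(0.0995) − log Q = -1.0022 − (1.8919) = -2.8941; log[Tl⁺] = -2.8941 / 2 = -1.4470; [Tl⁺] = 10^(-1.4470) ≈ 0.036 M.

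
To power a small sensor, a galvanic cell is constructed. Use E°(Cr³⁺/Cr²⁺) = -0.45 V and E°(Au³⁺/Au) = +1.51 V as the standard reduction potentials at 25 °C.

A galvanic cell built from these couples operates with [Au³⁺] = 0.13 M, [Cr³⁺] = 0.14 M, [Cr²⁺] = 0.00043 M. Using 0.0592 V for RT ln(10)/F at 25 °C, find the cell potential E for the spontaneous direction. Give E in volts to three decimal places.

Au³⁺/Au is the cathode (higher E°), Cr³⁺/Cr²⁺ the anode: E°cell = +1.51 − (-0.45) = +1.96 V, n = 3.
Overall: Au³⁺(aq) + 3 Cr²⁺(aq) → Au(s) + 3 Cr³⁺(aq)
Q = [Cr³⁺]^3 / ([Au³⁺]·[Cr²⁺]^3); log Q = 8.424.
E = E° − (0.0592/n) log Q = +1.96 − (0.0592/3)(8.424) = +1.794 V.

+1.794 V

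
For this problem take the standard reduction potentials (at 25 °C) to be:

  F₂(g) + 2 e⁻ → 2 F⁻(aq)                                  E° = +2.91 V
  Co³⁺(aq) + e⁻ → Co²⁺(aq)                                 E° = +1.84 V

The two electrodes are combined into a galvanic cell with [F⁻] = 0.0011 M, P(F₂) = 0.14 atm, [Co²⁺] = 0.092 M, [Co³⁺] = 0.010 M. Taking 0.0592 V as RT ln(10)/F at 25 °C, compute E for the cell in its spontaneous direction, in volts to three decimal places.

+1.277 V

F₂/F⁻ is the cathode (higher E°), Co³⁺/Co²⁺ the anode: E°cell = +2.91 − (+1.84) = +1.07 V, n = 2.
Overall: F₂(g) + 2 Co²⁺(aq) → 2 F⁻(aq) + 2 Co³⁺(aq)
Q = [F⁻]^2·[Co³⁺]^2 / (P(F₂)·[Co²⁺]^2); log Q = -6.991.
E = E° − (0.0592/n) log Q = +1.07 − (0.0592/2)(-6.991) = +1.277 V.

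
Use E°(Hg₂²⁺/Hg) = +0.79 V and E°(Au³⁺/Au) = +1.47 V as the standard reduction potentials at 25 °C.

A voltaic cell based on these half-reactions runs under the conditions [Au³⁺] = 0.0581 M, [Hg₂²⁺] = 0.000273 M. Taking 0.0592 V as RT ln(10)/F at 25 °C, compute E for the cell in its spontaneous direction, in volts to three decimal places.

+0.761 V

Au³⁺/Au is the cathode (higher E°), Hg₂²⁺/Hg the anode: E°cell = +1.47 − (+0.79) = +0.68 V, n = 6.
Overall: 2 Au³⁺(aq) + 6 Hg(l) → 2 Au(s) + 3 Hg₂²⁺(aq)
Q = [Hg₂²⁺]^3 / ([Au³⁺]^2); log Q = -8.220.
E = E° − (0.0592/n) log Q = +0.68 − (0.0592/6)(-8.220) = +0.761 V.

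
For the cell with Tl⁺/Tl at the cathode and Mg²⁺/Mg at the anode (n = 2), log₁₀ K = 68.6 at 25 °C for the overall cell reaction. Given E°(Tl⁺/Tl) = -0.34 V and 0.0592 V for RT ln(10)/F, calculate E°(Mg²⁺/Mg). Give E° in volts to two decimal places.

E°cell = (0.0592/n)·log K = (0.0592/2)(68.6) = +2.031 V.
Since Tl⁺/Tl is the cathode and Mg²⁺/Mg the anode, E°cell = E°(Tl⁺/Tl) − E°(Mg²⁺/Mg).
So E°(Mg²⁺/Mg) = E°(Tl⁺/Tl) − E°cell = (-0.34) − (+2.031) = -2.37 V.

-2.37 V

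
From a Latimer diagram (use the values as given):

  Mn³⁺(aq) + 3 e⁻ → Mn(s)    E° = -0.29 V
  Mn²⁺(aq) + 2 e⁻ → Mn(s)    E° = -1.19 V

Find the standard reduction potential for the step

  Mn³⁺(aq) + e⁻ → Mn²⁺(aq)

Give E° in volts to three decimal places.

Sequential free energies add, so n₃E°₃ = n₁E°₁ + n₂E°₂.
With n₃ = 3, and the known step contributing 2×(-1.19) V, the unknown satisfies 1·E° = 3×(-0.29) − 2×(-1.19) = +1.510.
E° = +1.510 / 1 = +1.510 V.

+1.510 V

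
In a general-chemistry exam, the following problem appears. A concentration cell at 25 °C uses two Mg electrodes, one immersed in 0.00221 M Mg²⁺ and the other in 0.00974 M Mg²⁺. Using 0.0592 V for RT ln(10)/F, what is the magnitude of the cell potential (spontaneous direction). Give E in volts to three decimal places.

For a concentration cell E°cell = 0. The 0.00974 M side is the cathode (reduction is favoured where [Mg²⁺] is higher).
With n = 2, E = −(0.0592/2) log([Mg²⁺]ₐₙ/[Mg²⁺]꜀ₐₜ) = −(0.0592/2) log(0.00221/0.00974) = −(0.0592/2)(-0.644) = +0.019 V.

+0.019 V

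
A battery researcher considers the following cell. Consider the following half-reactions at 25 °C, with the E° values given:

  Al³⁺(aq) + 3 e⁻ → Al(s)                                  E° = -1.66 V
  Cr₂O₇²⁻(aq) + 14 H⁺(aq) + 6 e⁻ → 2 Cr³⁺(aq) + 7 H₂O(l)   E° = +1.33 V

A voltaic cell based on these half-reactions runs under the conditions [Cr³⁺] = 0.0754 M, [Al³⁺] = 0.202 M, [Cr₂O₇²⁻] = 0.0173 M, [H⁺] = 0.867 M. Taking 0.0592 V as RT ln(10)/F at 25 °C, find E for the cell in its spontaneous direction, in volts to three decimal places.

+3.000 V

Cr₂O₇²⁻/Cr³⁺ is the cathode (higher E°), Al³⁺/Al the anode: E°cell = +1.33 − (-1.66) = +2.99 V, n = 6.
Overall: Cr₂O₇²⁻(aq) + 14 H⁺(aq) + 2 Al(s) → 2 Cr³⁺(aq) + 7 H₂O(l) + 2 Al³⁺(aq)
Q = [Cr³⁺]^2·[Al³⁺]^2 / ([Cr₂O₇²⁻]·[H⁺]^14); log Q = -1.005.
E = E° − (0.0592/n) log Q = +2.99 − (0.0592/6)(-1.005) = +3.000 V.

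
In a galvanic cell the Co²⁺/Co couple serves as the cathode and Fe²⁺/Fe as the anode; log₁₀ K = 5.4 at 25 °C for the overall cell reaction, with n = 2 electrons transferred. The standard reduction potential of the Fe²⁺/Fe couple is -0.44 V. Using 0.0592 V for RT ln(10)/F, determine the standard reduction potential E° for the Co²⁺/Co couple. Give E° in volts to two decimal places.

E°cell = (0.0592/n)·log K = (0.0592/2)(5.4) = +0.160 V.
Since Co²⁺/Co is the cathode and Fe²⁺/Fe the anode, E°cell = E°(Co²⁺/Co) − E°(Fe²⁺/Fe).
So E°(Co²⁺/Co) = E°cell + E°(Fe²⁺/Fe) = +0.160 + (-0.44) = -0.28 V.

-0.28 V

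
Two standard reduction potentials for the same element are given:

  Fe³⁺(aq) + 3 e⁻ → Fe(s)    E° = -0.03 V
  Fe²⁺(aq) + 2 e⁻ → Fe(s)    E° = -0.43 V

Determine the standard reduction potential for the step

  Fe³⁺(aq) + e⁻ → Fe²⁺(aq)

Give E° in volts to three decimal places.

+0.770 V

Sequential free energies add, so n₃E°₃ = n₁E°₁ + n₂E°₂.
With n₃ = 3, and the known step contributing 2×(-0.43) V, the unknown satisfies 1·E° = 3×(-0.03) − 2×(-0.43) = +0.770.
E° = +0.770 / 1 = +0.770 V.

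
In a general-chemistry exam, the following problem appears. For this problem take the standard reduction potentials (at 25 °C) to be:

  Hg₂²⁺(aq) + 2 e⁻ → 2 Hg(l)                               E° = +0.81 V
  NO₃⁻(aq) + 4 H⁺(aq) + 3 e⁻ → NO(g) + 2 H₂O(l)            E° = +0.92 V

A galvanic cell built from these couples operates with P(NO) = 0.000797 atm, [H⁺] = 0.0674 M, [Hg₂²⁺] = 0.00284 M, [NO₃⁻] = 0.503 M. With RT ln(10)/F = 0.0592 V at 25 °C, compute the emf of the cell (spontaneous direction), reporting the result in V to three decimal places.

NO₃⁻/NO is the cathode (higher E°), Hg₂²⁺/Hg the anode: E°cell = +0.92 − (+0.81) = +0.11 V, n = 6.
Overall: 2 NO₃⁻(aq) + 8 H⁺(aq) + 6 Hg(l) → 2 NO(g) + 4 H₂O(l) + 3 Hg₂²⁺(aq)
Q = P(NO)^2·[Hg₂²⁺]^3 / ([NO₃⁻]^2·[H⁺]^8); log Q = -3.870.
E = E° − (0.0592/n) log Q = +0.11 − (0.0592/6)(-3.870) = +0.148 V.

+0.148 V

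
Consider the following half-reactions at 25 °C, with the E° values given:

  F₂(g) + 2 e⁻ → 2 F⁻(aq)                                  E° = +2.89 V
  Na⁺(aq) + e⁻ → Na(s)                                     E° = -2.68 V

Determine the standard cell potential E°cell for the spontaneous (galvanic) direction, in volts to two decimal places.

+5.57 V

The F₂/F⁻ couple has the higher reduction potential, so it is the cathode; Na⁺/Na is oxidised at the anode.
E°cell = E°(cathode) − E°(anode) = (+2.89) − (-2.68) = +5.57 V.
Since E°cell > 0, the reaction is spontaneous under standard conditions.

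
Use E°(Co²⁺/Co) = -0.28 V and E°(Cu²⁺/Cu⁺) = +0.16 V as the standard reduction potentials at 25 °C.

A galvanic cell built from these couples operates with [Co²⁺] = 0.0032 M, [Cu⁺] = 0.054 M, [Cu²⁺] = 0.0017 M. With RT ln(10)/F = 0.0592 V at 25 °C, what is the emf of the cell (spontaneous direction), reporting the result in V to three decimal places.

Cu²⁺/Cu⁺ is the cathode (higher E°), Co²⁺/Co the anode: E°cell = +0.16 − (-0.28) = +0.44 V, n = 2.
Overall: 2 Cu²⁺(aq) + Co(s) → 2 Cu⁺(aq) + Co²⁺(aq)
Q = [Cu⁺]^2·[Co²⁺] / ([Cu²⁺]^2); log Q = 0.509.
E = E° − (0.0592/n) log Q = +0.44 − (0.0592/2)(0.509) = +0.425 V.

+0.425 V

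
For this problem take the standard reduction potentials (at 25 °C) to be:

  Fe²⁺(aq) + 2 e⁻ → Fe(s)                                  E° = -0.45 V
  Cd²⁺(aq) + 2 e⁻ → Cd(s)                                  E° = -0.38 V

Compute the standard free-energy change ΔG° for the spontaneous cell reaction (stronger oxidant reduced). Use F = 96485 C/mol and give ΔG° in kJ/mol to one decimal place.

-13.5 kJ/mol

Cd²⁺/Cd (E° = -0.38 V) is the cathode; Fe²⁺/Fe (E° = -0.45 V) is the anode, so E°cell = +0.07 V.
Balancing electrons gives n = 2 (lcm of 2 and 2).
ΔG° = −nFE° = −(2)(96485)(+0.07) = -13,508 J = -13.5 kJ/mol.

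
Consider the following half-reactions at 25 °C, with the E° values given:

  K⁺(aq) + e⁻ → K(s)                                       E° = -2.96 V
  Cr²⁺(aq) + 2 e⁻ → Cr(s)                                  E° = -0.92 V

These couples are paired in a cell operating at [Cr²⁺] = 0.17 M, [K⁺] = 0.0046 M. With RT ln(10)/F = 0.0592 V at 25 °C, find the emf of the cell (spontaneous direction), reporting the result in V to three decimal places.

+2.156 V

Cr²⁺/Cr is the cathode (higher E°), K⁺/K the anode: E°cell = -0.92 − (-2.96) = +2.04 V, n = 2.
Overall: Cr²⁺(aq) + 2 K(s) → Cr(s) + 2 K⁺(aq)
Q = [K⁺]^2 / ([Cr²⁺]); log Q = -3.905.
E = E° − (0.0592/n) log Q = +2.04 − (0.0592/2)(-3.905) = +2.156 V.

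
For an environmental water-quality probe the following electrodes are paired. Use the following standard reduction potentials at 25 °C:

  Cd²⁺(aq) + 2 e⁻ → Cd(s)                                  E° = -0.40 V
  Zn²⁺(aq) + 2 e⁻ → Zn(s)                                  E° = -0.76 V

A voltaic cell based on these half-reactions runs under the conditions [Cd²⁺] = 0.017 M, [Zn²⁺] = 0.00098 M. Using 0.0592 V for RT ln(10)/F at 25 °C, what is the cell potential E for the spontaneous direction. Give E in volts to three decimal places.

+0.397 V

Cd²⁺/Cd is the cathode (higher E°), Zn²⁺/Zn the anode: E°cell = -0.40 − (-0.76) = +0.36 V, n = 2.
Overall: Cd²⁺(aq) + Zn(s) → Cd(s) + Zn²⁺(aq)
Q = [Zn²⁺] / ([Cd²⁺]); log Q = -1.239.
E = E° − (0.0592/n) log Q = +0.36 − (0.0592/2)(-1.239) = +0.397 V.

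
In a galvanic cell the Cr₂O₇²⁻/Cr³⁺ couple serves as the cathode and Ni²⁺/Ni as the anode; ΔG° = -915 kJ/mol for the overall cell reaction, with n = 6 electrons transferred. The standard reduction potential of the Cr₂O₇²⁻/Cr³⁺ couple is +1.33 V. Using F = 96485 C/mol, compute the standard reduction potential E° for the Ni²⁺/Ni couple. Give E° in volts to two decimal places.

E°cell = −ΔG°/(nF) = −(-915×10³)/((6)(96485)) = +1.581 V.
Since Cr₂O₇²⁻/Cr³⁺ is the cathode and Ni²⁺/Ni the anode, E°cell = E°(Cr₂O₇²⁻/Cr³⁺) − E°(Ni²⁺/Ni).
So E°(Ni²⁺/Ni) = E°(Cr₂O₇²⁻/Cr³⁺) − E°cell = (+1.33) − (+1.581) = -0.25 V.

-0.25 V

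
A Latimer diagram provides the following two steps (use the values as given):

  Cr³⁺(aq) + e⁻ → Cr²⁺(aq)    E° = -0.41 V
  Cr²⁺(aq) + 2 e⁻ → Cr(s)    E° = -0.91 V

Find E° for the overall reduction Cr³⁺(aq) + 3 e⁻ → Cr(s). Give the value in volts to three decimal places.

Adding the free-energy changes (−nFE°) of the two steps gives −n₃FE°₃ = −n₁FE°₁ − n₂FE°₂.
E°₃ = (1×-0.41 + 2×-0.91) / 3 = (-2.230) / 3 = -0.743 V.
E° values themselves are not directly additive — weighting by electron count is essential.

-0.743 V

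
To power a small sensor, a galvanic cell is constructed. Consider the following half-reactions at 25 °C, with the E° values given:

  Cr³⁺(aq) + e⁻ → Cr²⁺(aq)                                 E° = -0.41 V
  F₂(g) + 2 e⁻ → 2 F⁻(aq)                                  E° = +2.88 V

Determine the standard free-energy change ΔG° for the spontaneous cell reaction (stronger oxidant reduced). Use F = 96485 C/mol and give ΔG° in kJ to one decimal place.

F₂/F⁻ (E° = +2.88 V) is the cathode; Cr³⁺/Cr²⁺ (E° = -0.41 V) is the anode, so E°cell = +3.29 V.
Balancing electrons gives n = 2 (lcm of 2 and 1).
ΔG° = −nFE° = −(2)(96485)(+3.29) = -634,871 J = -634.9 kJ.

-634.9 kJ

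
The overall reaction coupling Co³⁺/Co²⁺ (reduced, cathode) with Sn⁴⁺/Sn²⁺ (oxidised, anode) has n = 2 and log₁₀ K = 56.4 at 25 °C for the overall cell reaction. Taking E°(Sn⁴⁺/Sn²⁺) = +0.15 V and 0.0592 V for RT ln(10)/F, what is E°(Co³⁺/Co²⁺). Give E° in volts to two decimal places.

E°cell = (0.0592/n)·log K = (0.0592/2)(56.4) = +1.669 V.
Since Co³⁺/Co²⁺ is the cathode and Sn⁴⁺/Sn²⁺ the anode, E°cell = E°(Co³⁺/Co²⁺) − E°(Sn⁴⁺/Sn²⁺).
So E°(Co³⁺/Co²⁺) = E°cell + E°(Sn⁴⁺/Sn²⁺) = +1.669 + (+0.15) = +1.82 V.

+1.82 V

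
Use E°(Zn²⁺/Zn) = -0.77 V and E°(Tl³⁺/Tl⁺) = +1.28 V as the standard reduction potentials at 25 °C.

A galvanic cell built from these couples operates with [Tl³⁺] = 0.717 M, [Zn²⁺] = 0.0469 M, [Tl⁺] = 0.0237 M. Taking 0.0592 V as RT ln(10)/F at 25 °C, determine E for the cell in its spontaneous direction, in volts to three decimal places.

Tl³⁺/Tl⁺ is the cathode (higher E°), Zn²⁺/Zn the anode: E°cell = +1.28 − (-0.77) = +2.05 V, n = 2.
Overall: Tl³⁺(aq) + Zn(s) → Tl⁺(aq) + Zn²⁺(aq)
Q = [Tl⁺]·[Zn²⁺] / ([Tl³⁺]); log Q = -2.810.
E = E° − (0.0592/n) log Q = +2.05 − (0.0592/2)(-2.810) = +2.133 V.

+2.133 V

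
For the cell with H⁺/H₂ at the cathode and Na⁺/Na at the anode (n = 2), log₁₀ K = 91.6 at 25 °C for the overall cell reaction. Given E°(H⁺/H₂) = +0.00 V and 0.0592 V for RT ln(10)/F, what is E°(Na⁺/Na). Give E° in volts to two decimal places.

-2.71 V

E°cell = (0.0592/n)·log K = (0.0592/2)(91.6) = +2.711 V.
Since H⁺/H₂ is the cathode and Na⁺/Na the anode, E°cell = E°(H⁺/H₂) − E°(Na⁺/Na).
So E°(Na⁺/Na) = E°(H⁺/H₂) − E°cell = (+0.00) − (+2.711) = -2.71 V.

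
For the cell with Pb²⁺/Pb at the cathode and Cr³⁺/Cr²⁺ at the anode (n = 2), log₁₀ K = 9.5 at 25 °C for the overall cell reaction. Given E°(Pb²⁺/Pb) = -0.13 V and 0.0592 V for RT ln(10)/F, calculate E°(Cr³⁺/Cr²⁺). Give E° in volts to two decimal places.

E°cell = (0.0592/n)·log K = (0.0592/2)(9.5) = +0.281 V.
Since Pb²⁺/Pb is the cathode and Cr³⁺/Cr²⁺ the anode, E°cell = E°(Pb²⁺/Pb) − E°(Cr³⁺/Cr²⁺).
So E°(Cr³⁺/Cr²⁺) = E°(Pb²⁺/Pb) − E°cell = (-0.13) − (+0.281) = -0.41 V.

-0.41 V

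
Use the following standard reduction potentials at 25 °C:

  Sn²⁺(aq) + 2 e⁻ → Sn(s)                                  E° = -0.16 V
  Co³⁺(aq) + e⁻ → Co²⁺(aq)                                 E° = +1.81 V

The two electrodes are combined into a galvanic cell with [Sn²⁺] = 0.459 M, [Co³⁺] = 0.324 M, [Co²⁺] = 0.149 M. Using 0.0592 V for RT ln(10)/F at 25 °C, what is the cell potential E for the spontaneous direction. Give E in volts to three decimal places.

Co³⁺/Co²⁺ is the cathode (higher E°), Sn²⁺/Sn the anode: E°cell = +1.81 − (-0.16) = +1.97 V, n = 2.
Overall: 2 Co³⁺(aq) + Sn(s) → 2 Co²⁺(aq) + Sn²⁺(aq)
Q = [Co²⁺]^2·[Sn²⁺] / ([Co³⁺]^2); log Q = -1.013.
E = E° − (0.0592/n) log Q = +1.97 − (0.0592/2)(-1.013) = +2.000 V.

+2.000 V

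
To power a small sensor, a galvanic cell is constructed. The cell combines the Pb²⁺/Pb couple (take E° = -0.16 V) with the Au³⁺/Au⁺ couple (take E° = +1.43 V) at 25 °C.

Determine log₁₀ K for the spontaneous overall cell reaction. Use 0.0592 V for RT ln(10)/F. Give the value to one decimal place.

53.7

Cathode: Au³⁺/Au⁺; anode: Pb²⁺/Pb. E°cell = +1.59 V, n = 2.
log K = nE°cell / 0.0592 = (2)(+1.59) / 0.0592 = 53.7.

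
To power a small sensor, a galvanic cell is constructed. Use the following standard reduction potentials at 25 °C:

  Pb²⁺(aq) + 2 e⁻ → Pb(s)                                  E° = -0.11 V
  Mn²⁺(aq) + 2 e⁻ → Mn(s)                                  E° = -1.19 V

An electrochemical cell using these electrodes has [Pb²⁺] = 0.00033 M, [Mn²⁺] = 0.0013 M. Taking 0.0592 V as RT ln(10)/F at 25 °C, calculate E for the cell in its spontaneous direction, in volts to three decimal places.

+1.062 V

Pb²⁺/Pb is the cathode (higher E°), Mn²⁺/Mn the anode: E°cell = -0.11 − (-1.19) = +1.08 V, n = 2.
Overall: Pb²⁺(aq) + Mn(s) → Pb(s) + Mn²⁺(aq)
Q = [Mn²⁺] / ([Pb²⁺]); log Q = 0.595.
E = E° − (0.0592/n) log Q = +1.08 − (0.0592/2)(0.595) = +1.062 V.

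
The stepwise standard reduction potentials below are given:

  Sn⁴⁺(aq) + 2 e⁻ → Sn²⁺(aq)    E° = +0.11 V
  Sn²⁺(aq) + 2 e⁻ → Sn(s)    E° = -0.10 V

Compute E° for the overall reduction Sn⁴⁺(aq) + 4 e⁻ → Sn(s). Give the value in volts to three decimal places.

+0.005 V

Standard free energies of sequential steps add: ΔG°₃ = ΔG°₁ + ΔG°₂, so n₃E°₃ = n₁E°₁ + n₂E°₂.
E°₃ = (2×+0.11 + 2×-0.10) / 4 = (+0.020) / 4 = +0.005 V.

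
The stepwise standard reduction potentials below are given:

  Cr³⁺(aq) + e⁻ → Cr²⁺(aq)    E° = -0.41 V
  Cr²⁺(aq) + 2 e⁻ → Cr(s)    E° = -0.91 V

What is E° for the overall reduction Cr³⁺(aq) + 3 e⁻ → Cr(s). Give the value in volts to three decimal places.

Standard free energies of sequential steps add: ΔG°₃ = ΔG°₁ + ΔG°₂, so n₃E°₃ = n₁E°₁ + n₂E°₂.
E°₃ = (1×-0.41 + 2×-0.91) / 3 = (-2.230) / 3 = -0.743 V.

-0.743 V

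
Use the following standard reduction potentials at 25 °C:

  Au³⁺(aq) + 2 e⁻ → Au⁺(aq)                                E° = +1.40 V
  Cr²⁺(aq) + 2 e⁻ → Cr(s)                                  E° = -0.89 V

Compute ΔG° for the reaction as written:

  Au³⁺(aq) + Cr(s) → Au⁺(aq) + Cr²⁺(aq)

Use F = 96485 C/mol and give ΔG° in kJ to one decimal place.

-441.9 kJ

As written, Au³⁺/Au⁺ is reduced (cathode) and Cr²⁺/Cr is oxidised (anode), so E°cell = (+1.40) − (-0.89) = +2.29 V.
Balancing electrons gives n = 2.
ΔG° = −nFE° = −(2)(96485)(+2.29) = -441,901 J = -441.9 kJ.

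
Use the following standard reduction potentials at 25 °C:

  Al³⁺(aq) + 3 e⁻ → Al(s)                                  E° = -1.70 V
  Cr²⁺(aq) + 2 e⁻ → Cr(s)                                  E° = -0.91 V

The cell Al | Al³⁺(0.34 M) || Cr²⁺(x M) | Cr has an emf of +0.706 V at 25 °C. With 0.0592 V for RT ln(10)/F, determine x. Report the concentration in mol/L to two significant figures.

Cr²⁺/Cr is the cathode, Al³⁺/Al the anode: E°cell = +0.79 V, n = 6.
Overall reaction: 3 Cr²⁺(aq) + 2 Al(s) → 3 Cr(s) + 2 Al³⁺(aq); Q = [Al³⁺]^2/[Cr²⁺]^3.
From E = E° − (0.0592/n) log Q: log Q = (E° − E)·n/0.0592 = (+0.79 − (+0.706))·6/0.0592 = 8.5135.
So 3·log[Cr²⁺] = 2·log(0.34) − log Q = -0.9370 − (8.5135) = -9.4505; log[Cr²⁺] = -9.4505 / 3 = -3.1502; [Cr²⁺] = 10^(-3.1502) ≈ 0.00071 M.

0.00071 M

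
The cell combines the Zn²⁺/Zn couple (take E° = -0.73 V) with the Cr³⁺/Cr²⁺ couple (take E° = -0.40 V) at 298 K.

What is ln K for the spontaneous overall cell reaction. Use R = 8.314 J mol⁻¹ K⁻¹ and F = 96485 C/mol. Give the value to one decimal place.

25.7

Cathode: Cr³⁺/Cr²⁺; anode: Zn²⁺/Zn. E°cell = (-0.40) − (-0.73) = +0.33 V, with n = 2.
ΔG° = −nFE° = −RT ln K, so ln K = nFE°/(RT) = (2)(96485)(+0.33) / ((8.314)(298)) = 25.703.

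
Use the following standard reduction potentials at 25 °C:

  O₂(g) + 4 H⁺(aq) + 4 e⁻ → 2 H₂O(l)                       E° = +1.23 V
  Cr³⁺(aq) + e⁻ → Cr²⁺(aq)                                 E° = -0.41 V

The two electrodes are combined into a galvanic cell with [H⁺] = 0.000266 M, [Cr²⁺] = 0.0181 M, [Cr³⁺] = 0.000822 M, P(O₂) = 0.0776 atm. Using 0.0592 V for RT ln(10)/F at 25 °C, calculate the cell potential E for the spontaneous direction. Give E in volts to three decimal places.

+1.491 V

O₂/H₂O is the cathode (higher E°), Cr³⁺/Cr²⁺ the anode: E°cell = +1.23 − (-0.41) = +1.64 V, n = 4.
Overall: O₂(g) + 4 H⁺(aq) + 4 Cr²⁺(aq) → 2 H₂O(l) + 4 Cr³⁺(aq)
Q = [Cr³⁺]^4 / (P(O₂)·[H⁺]^4·[Cr²⁺]^4); log Q = 10.039.
E = E° − (0.0592/n) log Q = +1.64 − (0.0592/4)(10.039) = +1.491 V.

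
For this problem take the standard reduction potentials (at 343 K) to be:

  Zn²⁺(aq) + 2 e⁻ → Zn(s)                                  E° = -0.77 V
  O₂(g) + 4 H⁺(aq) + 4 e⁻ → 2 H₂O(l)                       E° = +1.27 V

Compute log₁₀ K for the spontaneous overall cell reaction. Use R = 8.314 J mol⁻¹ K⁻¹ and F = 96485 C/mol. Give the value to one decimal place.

119.9

Cathode: O₂/H₂O; anode: Zn²⁺/Zn. E°cell = (+1.27) − (-0.77) = +2.04 V, with n = 4.
ΔG° = −nFE° = −RT ln K, so ln K = nFE°/(RT) = (4)(96485)(+2.04) / ((8.314)(343)) = 276.087.
log₁₀ K = 276.087 / ln 10 = 119.9.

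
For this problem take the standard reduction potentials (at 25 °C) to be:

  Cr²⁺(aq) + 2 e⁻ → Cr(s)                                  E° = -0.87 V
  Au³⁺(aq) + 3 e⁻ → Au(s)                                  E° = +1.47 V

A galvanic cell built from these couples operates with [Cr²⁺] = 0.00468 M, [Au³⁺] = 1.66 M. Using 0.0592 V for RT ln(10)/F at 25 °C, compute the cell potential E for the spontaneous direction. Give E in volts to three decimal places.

+2.413 V

Au³⁺/Au is the cathode (higher E°), Cr²⁺/Cr the anode: E°cell = +1.47 − (-0.87) = +2.34 V, n = 6.
Overall: 2 Au³⁺(aq) + 3 Cr(s) → 2 Au(s) + 3 Cr²⁺(aq)
Q = [Cr²⁺]^3 / ([Au³⁺]^2); log Q = -7.429.
E = E° − (0.0592/n) log Q = +2.34 − (0.0592/6)(-7.429) = +2.413 V.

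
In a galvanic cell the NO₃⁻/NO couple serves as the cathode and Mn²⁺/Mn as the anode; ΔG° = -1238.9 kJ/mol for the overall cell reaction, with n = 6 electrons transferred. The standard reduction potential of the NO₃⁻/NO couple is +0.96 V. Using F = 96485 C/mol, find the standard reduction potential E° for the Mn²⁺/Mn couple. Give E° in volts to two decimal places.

-1.18 V

E°cell = −ΔG°/(nF) = −(-1238.9×10³)/((6)(96485)) = +2.140 V.
Since NO₃⁻/NO is the cathode and Mn²⁺/Mn the anode, E°cell = E°(NO₃⁻/NO) − E°(Mn²⁺/Mn).
So E°(Mn²⁺/Mn) = E°(NO₃⁻/NO) − E°cell = (+0.96) − (+2.140) = -1.18 V.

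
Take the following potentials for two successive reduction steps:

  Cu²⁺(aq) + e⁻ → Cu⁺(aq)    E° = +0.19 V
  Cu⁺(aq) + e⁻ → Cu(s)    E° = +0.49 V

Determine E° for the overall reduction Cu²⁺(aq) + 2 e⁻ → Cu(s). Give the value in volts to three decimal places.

+0.340 V

Standard free energies of sequential steps add: ΔG°₃ = ΔG°₁ + ΔG°₂, so n₃E°₃ = n₁E°₁ + n₂E°₂.
E°₃ = (1×+0.19 + 1×+0.49) / 2 = (+0.680) / 2 = +0.340 V.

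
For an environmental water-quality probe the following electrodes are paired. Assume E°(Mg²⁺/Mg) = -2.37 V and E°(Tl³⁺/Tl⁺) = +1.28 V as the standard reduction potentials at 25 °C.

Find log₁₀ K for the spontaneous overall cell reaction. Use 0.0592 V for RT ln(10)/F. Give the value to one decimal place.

123.3

Cathode: Tl³⁺/Tl⁺; anode: Mg²⁺/Mg. E°cell = +3.65 V, n = 2.
log K = nE°cell / 0.0592 = (2)(+3.65) / 0.0592 = 123.3.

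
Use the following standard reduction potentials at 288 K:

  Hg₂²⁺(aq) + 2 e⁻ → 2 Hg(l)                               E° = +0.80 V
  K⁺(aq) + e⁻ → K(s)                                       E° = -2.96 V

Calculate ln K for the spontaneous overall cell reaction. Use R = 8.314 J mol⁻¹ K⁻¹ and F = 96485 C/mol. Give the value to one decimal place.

Cathode: Hg₂²⁺/Hg; anode: K⁺/K. E°cell = (+0.80) − (-2.96) = +3.76 V, with n = 2.
ΔG° = −nFE° = −RT ln K, so ln K = nFE°/(RT) = (2)(96485)(+3.76) / ((8.314)(288)) = 303.023.

303.0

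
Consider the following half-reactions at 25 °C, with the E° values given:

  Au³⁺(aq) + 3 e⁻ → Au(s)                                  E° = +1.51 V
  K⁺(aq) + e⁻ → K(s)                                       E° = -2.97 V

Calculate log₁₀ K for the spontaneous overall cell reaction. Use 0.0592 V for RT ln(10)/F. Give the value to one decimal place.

227.0

Cathode: Au³⁺/Au; anode: K⁺/K. E°cell = +4.48 V, n = 3.
log K = nE°cell / 0.0592 = (3)(+4.48) / 0.0592 = 227.0.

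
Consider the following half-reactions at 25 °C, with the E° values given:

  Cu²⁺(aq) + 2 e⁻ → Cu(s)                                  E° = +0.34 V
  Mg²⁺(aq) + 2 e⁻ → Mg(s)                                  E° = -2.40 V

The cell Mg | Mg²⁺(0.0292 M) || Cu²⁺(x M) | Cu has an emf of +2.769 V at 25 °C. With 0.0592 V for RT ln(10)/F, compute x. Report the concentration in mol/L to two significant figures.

Cu²⁺/Cu is the cathode, Mg²⁺/Mg the anode: E°cell = +2.74 V, n = 2.
Overall reaction: Cu²⁺(aq) + Mg(s) → Cu(s) + Mg²⁺(aq); Q = [Mg²⁺]^1/[Cu²⁺]^1.
From E = E° − (0.0592/n) log Q: log Q = (E° − E)·n/0.0592 = (+2.74 − (+2.769))·2/0.0592 = -0.9797.
So 1·log[Cu²⁺] = 1·log(0.0292) − log Q = -1.5346 − (-0.9797) = -0.5549; [Cu²⁺] = 10^(-0.5549) ≈ 0.28 M.

0.28 M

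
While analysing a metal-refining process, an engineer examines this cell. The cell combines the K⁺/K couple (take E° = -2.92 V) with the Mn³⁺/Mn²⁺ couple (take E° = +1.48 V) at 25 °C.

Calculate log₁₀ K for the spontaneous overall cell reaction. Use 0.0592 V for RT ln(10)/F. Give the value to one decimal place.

Cathode: Mn³⁺/Mn²⁺; anode: K⁺/K. E°cell = +4.40 V, n = 1.
log K = nE°cell / 0.0592 = (1)(+4.40) / 0.0592 = 74.3.

74.3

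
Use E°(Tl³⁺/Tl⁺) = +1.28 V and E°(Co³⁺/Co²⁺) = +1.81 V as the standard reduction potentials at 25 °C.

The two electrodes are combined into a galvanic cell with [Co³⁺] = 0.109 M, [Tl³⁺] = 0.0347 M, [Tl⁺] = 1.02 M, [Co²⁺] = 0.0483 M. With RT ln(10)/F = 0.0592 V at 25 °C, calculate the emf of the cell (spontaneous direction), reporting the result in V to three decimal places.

+0.594 V

Co³⁺/Co²⁺ is the cathode (higher E°), Tl³⁺/Tl⁺ the anode: E°cell = +1.81 − (+1.28) = +0.53 V, n = 2.
Overall: 2 Co³⁺(aq) + Tl⁺(aq) → 2 Co²⁺(aq) + Tl³⁺(aq)
Q = [Co²⁺]^2·[Tl³⁺] / ([Co³⁺]^2·[Tl⁺]); log Q = -2.175.
E = E° − (0.0592/n) log Q = +0.53 − (0.0592/2)(-2.175) = +0.594 V.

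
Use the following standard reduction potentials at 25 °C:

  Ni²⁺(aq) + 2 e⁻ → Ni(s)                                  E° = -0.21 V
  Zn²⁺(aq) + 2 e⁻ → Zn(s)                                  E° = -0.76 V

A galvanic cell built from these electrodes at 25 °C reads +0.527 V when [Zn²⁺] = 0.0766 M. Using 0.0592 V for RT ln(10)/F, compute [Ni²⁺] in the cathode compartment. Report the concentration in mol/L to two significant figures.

0.013 M

Ni²⁺/Ni is the cathode, Zn²⁺/Zn the anode: E°cell = +0.55 V, n = 2.
Overall reaction: Ni²⁺(aq) + Zn(s) → Ni(s) + Zn²⁺(aq); Q = [Zn²⁺]^1/[Ni²⁺]^1.
From E = E° − (0.0592/n) log Q: log Q = (E° − E)·n/0.0592 = (+0.55 − (+0.527))·2/0.0592 = 0.7770.
So 1·log[Ni²⁺] = 1·log(0.0766) − log Q = -1.1158 − (0.7770) = -1.8928; [Ni²⁺] = 10^(-1.8928) ≈ 0.013 M.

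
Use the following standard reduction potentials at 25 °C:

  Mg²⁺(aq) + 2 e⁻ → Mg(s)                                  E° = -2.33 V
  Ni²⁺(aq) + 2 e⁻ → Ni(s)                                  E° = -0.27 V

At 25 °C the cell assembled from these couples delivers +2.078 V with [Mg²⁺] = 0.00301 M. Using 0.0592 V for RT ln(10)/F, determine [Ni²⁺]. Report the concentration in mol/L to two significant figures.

Ni²⁺/Ni is the cathode, Mg²⁺/Mg the anode: E°cell = +2.06 V, n = 2.
Overall reaction: Ni²⁺(aq) + Mg(s) → Ni(s) + Mg²⁺(aq); Q = [Mg²⁺]^1/[Ni²⁺]^1.
From E = E° − (0.0592/n) log Q: log Q = (E° − E)·n/0.0592 = (+2.06 − (+2.078))·2/0.0592 = -0.6081.
So 1·log[Ni²⁺] = 1·log(0.00301) − log Q = -2.5214 − (-0.6081) = -1.9133; [Ni²⁺] = 10^(-1.9133) ≈ 0.012 M.

0.012 M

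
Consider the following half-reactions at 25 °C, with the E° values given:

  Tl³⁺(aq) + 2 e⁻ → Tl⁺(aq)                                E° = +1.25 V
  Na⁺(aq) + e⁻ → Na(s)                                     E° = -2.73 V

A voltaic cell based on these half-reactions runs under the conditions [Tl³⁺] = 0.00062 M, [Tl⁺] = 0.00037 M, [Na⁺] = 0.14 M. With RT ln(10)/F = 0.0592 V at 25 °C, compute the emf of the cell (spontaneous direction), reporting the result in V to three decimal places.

+4.037 V

Tl³⁺/Tl⁺ is the cathode (higher E°), Na⁺/Na the anode: E°cell = +1.25 − (-2.73) = +3.98 V, n = 2.
Overall: Tl³⁺(aq) + 2 Na(s) → Tl⁺(aq) + 2 Na⁺(aq)
Q = [Tl⁺]·[Na⁺]^2 / ([Tl³⁺]); log Q = -1.932.
E = E° − (0.0592/n) log Q = +3.98 − (0.0592/2)(-1.932) = +4.037 V.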